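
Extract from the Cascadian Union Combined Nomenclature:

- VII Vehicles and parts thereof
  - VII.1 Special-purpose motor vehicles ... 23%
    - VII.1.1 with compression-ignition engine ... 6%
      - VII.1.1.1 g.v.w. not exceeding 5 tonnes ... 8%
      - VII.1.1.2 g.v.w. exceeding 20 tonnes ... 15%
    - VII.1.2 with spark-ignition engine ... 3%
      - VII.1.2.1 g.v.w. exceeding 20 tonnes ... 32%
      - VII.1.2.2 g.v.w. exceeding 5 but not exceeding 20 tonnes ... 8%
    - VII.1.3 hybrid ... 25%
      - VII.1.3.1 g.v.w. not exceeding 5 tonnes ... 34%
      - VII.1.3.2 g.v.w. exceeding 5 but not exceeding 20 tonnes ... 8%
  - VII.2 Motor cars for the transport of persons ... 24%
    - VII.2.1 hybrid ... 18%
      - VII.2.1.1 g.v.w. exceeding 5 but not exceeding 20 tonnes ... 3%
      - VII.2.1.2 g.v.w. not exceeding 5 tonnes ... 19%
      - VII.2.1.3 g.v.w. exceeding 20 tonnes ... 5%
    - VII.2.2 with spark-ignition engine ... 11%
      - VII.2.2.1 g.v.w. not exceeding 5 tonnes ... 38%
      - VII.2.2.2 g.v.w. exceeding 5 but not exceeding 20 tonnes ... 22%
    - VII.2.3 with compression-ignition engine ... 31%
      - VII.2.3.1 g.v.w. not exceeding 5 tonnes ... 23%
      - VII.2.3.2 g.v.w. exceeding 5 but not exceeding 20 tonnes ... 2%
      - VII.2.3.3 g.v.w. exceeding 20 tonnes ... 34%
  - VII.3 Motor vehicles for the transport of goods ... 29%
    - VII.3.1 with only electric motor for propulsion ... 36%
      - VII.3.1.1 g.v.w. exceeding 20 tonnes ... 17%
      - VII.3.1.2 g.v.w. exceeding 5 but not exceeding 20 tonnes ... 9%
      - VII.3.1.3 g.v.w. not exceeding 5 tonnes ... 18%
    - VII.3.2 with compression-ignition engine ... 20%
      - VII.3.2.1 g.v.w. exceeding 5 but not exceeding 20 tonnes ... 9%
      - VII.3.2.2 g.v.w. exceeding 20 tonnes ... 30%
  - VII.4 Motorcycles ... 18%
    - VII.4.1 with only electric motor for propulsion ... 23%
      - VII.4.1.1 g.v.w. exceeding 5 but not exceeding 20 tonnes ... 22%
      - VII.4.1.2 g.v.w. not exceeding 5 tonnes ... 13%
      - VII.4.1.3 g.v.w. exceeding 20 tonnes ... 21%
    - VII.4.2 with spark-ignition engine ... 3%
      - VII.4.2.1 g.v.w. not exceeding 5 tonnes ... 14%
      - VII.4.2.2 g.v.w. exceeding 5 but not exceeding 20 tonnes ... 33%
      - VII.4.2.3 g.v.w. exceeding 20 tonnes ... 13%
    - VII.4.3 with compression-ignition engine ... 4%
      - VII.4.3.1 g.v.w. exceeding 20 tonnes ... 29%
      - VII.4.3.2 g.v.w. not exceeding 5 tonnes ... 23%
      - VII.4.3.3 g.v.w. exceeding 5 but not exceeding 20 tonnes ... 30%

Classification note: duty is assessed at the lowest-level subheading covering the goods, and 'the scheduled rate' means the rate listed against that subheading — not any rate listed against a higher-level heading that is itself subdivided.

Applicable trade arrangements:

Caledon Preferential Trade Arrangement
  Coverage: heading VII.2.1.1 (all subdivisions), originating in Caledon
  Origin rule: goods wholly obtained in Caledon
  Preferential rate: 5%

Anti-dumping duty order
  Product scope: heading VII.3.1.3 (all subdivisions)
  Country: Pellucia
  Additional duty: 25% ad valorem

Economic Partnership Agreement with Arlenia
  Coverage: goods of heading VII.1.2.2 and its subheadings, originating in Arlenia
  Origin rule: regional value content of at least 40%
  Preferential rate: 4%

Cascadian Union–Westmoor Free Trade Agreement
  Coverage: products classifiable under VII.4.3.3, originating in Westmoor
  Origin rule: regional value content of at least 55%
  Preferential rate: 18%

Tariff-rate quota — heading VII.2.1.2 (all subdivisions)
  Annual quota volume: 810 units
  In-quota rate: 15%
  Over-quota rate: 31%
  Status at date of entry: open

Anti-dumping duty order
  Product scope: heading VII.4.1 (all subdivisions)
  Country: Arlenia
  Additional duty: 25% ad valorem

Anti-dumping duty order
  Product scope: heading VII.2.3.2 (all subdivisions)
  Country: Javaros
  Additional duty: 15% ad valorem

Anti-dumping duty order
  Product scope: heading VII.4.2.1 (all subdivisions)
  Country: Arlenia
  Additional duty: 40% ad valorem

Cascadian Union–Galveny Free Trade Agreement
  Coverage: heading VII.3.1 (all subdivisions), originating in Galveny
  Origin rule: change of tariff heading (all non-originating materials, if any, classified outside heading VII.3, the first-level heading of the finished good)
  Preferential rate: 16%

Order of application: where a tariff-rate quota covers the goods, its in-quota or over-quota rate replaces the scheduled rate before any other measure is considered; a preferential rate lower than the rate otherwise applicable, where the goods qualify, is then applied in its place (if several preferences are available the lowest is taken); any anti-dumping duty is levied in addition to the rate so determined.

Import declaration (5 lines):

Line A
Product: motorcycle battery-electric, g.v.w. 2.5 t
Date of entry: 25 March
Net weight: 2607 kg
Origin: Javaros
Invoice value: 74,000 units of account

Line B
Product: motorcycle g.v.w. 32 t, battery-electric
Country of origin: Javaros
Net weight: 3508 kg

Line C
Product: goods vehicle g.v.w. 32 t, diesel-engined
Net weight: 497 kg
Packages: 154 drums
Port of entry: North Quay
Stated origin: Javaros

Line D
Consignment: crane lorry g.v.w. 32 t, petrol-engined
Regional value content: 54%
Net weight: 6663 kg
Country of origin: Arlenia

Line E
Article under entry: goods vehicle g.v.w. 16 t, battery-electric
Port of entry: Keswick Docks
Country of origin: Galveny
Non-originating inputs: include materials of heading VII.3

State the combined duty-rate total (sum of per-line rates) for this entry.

105%

Line A: motorcycle → VII.4; battery-electric → VII.4.1; g.v.w. 2.5 t → VII.4.1.2. Scheduled 13%. No special measure applies. → 13%.
Line B: motorcycle → VII.4; battery-electric → VII.4.1; g.v.w. 32 t → VII.4.1.3. Scheduled 21%. No special measure applies. → 21%.
Line C: goods vehicle → VII.3; diesel-engined → VII.3.2; g.v.w. 32 t → VII.3.2.2. Scheduled 30%. No special measure applies. → 30%.
Line D: crane lorry → VII.1; petrol-engined → VII.1.2; g.v.w. 32 t → VII.1.2.1. Scheduled 32%. Arlenia agreement on VII.1.2.2: VII.1.2.1 not covered. → 32%.
Line E: goods vehicle → VII.3; battery-electric → VII.3.1; g.v.w. 16 t → VII.3.1.2. Scheduled 9%. Galveny agreement on VII.3.1: CTH not met. → 9%.
Sum: 13% + 21% + 30% + 32% + 9% = 105%.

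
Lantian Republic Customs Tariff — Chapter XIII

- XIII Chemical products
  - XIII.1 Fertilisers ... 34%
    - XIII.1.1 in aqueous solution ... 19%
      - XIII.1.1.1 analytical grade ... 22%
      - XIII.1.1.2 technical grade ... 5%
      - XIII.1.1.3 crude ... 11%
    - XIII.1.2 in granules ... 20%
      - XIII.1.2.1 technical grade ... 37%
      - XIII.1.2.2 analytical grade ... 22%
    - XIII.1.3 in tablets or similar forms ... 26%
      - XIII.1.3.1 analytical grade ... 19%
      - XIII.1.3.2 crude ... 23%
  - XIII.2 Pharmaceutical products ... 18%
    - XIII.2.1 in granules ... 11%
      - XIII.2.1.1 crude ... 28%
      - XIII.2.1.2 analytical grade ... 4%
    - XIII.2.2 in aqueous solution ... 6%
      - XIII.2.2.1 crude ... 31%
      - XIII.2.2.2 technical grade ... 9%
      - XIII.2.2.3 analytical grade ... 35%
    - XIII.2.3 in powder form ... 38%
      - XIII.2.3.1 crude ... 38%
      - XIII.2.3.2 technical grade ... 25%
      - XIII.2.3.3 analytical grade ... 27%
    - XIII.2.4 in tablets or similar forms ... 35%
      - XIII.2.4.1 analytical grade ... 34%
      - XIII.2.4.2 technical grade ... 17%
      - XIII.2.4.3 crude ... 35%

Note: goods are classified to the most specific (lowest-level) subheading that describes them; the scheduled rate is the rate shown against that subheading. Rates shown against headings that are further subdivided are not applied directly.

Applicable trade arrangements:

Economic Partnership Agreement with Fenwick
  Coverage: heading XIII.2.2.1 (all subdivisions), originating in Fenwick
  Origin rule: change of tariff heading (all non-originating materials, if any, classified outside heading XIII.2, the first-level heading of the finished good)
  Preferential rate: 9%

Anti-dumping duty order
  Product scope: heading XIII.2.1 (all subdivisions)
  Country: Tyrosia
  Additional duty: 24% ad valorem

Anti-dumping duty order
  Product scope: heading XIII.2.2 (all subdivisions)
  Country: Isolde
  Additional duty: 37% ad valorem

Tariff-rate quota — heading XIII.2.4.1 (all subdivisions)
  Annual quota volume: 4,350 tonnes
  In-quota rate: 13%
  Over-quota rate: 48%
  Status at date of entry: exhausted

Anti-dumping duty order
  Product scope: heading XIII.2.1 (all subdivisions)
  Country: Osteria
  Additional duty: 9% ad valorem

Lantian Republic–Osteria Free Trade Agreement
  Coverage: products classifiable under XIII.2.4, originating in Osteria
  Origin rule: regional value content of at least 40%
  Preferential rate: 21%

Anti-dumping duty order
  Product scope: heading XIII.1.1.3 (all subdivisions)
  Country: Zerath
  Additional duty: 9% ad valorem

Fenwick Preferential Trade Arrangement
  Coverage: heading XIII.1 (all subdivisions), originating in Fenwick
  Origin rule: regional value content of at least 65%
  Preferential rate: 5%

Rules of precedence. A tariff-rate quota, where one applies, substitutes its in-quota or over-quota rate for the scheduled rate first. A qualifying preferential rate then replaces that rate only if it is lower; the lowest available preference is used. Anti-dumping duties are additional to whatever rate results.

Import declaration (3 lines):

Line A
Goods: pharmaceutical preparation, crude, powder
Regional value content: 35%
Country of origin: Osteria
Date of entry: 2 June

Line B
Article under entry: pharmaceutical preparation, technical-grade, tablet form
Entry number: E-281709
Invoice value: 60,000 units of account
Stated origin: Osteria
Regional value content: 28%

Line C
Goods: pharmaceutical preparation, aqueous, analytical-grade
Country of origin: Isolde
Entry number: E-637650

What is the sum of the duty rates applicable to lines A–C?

127%

Line A: pharmaceutical → XIII.2; powder → XIII.2.3; crude → XIII.2.3.1. Scheduled 38%. Osteria agreement on XIII.2.4: XIII.2.3.1 not covered. → 38%.
Line B: pharmaceutical → XIII.2; tablet form → XIII.2.4; technical-grade → XIII.2.4.2. Scheduled 17%. Osteria agreement on XIII.2.4: RVC < 40%. → 17%.
Line C: pharmaceutical → XIII.2; aqueous → XIII.2.2; analytical-grade → XIII.2.2.3. Scheduled 35%. anti-dumping (Isolde, XIII.2.2): +37%; total 35% + 37% = 72%. → 72%.
Sum: 38% + 17% + 72% = 127%.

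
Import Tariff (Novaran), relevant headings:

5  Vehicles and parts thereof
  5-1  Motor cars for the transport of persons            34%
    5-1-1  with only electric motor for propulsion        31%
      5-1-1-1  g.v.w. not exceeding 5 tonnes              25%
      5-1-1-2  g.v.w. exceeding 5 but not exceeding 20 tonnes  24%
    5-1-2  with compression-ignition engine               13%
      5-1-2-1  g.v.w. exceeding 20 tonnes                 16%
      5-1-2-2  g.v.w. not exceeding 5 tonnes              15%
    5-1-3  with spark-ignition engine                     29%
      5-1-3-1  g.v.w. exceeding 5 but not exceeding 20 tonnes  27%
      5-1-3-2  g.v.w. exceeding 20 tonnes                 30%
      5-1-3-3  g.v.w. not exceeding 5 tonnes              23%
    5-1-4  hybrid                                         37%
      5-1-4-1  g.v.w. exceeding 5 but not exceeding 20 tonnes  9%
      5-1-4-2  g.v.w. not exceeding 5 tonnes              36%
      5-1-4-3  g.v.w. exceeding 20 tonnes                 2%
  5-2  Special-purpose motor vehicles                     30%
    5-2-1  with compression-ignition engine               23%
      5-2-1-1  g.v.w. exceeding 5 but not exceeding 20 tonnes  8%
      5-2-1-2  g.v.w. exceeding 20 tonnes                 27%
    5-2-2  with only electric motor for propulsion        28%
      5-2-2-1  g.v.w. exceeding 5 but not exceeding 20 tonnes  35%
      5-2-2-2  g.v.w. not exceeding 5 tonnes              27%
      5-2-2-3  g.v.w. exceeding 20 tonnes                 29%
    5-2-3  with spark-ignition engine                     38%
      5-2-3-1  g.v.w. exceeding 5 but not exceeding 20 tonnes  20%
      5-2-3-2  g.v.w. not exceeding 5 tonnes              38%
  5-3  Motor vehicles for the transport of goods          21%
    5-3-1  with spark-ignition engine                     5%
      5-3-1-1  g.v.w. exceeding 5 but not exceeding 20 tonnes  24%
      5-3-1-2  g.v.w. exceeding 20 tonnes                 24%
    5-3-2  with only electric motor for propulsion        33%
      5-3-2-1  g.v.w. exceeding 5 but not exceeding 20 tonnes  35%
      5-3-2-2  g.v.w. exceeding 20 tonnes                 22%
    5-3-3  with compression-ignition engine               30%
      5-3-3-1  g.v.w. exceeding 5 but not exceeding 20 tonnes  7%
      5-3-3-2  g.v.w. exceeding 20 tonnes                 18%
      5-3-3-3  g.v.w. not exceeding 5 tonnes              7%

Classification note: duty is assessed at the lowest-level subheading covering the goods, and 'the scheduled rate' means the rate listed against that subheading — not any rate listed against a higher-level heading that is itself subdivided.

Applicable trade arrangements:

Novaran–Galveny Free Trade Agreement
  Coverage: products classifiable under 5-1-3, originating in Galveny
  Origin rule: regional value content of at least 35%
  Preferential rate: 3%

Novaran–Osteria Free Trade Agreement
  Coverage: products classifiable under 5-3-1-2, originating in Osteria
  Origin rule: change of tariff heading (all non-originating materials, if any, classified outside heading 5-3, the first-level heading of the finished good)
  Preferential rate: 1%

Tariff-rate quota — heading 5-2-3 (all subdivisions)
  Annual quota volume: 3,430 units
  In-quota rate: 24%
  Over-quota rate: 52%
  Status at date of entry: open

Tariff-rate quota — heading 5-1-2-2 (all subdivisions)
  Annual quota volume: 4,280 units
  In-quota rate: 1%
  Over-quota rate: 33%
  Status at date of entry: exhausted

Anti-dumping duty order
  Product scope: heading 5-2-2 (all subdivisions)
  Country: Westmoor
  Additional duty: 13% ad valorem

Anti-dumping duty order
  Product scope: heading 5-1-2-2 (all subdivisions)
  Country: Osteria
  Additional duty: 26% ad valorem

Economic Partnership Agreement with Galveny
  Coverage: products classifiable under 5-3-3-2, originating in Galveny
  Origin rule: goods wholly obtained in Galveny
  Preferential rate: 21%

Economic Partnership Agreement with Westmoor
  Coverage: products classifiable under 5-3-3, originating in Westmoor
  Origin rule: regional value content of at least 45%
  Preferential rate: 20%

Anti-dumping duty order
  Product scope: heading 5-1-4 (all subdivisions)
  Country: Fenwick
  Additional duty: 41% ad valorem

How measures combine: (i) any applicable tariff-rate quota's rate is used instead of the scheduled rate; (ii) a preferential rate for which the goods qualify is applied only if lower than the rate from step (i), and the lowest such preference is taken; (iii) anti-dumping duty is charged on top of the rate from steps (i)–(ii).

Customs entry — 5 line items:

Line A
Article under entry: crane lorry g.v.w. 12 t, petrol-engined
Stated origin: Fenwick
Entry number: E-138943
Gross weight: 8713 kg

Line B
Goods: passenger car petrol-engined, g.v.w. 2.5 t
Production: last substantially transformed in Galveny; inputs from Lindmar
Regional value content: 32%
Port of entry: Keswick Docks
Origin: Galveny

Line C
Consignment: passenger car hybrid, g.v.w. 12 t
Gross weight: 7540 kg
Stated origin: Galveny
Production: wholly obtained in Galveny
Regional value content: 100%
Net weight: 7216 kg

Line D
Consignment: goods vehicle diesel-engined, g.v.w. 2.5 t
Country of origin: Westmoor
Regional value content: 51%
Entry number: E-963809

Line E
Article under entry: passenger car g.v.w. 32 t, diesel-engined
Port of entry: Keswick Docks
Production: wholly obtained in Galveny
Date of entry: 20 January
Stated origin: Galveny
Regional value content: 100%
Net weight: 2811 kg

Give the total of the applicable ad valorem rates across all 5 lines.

Line A: crane lorry → 5-2; petrol-engined → 5-2-3; g.v.w. 12 t → 5-2-3-1. Scheduled 20%. quota on 5-2-3 open → in-quota 24%. → 24%.
Line B: passenger car → 5-1; petrol-engined → 5-1-3; g.v.w. 2.5 t → 5-1-3-3. Scheduled 23%. Galveny agreement on 5-1-3: RVC < 35%; Galveny agreement on 5-3-3-2: 5-1-3-3 not covered. → 23%.
Line C: passenger car → 5-1; hybrid → 5-1-4; g.v.w. 12 t → 5-1-4-1. Scheduled 9%. Galveny agreement on 5-1-3: 5-1-4-1 not covered; Galveny agreement on 5-3-3-2: 5-1-4-1 not covered. → 9%.
Line D: goods vehicle → 5-3; diesel-engined → 5-3-3; g.v.w. 2.5 t → 5-3-3-3. Scheduled 7%. Westmoor agreement on 5-3-3: RVC ≥ 45% → 20% available; preference 20% not lower than 7% → no reduction. → 7%.
Line E: passenger car → 5-1; diesel-engined → 5-1-2; g.v.w. 32 t → 5-1-2-1. Scheduled 16%. Galveny agreement on 5-1-3: 5-1-2-1 not covered; Galveny agreement on 5-3-3-2: 5-1-2-1 not covered. → 16%.
Sum: 24% + 23% + 9% + 7% + 16% = 79%.

79%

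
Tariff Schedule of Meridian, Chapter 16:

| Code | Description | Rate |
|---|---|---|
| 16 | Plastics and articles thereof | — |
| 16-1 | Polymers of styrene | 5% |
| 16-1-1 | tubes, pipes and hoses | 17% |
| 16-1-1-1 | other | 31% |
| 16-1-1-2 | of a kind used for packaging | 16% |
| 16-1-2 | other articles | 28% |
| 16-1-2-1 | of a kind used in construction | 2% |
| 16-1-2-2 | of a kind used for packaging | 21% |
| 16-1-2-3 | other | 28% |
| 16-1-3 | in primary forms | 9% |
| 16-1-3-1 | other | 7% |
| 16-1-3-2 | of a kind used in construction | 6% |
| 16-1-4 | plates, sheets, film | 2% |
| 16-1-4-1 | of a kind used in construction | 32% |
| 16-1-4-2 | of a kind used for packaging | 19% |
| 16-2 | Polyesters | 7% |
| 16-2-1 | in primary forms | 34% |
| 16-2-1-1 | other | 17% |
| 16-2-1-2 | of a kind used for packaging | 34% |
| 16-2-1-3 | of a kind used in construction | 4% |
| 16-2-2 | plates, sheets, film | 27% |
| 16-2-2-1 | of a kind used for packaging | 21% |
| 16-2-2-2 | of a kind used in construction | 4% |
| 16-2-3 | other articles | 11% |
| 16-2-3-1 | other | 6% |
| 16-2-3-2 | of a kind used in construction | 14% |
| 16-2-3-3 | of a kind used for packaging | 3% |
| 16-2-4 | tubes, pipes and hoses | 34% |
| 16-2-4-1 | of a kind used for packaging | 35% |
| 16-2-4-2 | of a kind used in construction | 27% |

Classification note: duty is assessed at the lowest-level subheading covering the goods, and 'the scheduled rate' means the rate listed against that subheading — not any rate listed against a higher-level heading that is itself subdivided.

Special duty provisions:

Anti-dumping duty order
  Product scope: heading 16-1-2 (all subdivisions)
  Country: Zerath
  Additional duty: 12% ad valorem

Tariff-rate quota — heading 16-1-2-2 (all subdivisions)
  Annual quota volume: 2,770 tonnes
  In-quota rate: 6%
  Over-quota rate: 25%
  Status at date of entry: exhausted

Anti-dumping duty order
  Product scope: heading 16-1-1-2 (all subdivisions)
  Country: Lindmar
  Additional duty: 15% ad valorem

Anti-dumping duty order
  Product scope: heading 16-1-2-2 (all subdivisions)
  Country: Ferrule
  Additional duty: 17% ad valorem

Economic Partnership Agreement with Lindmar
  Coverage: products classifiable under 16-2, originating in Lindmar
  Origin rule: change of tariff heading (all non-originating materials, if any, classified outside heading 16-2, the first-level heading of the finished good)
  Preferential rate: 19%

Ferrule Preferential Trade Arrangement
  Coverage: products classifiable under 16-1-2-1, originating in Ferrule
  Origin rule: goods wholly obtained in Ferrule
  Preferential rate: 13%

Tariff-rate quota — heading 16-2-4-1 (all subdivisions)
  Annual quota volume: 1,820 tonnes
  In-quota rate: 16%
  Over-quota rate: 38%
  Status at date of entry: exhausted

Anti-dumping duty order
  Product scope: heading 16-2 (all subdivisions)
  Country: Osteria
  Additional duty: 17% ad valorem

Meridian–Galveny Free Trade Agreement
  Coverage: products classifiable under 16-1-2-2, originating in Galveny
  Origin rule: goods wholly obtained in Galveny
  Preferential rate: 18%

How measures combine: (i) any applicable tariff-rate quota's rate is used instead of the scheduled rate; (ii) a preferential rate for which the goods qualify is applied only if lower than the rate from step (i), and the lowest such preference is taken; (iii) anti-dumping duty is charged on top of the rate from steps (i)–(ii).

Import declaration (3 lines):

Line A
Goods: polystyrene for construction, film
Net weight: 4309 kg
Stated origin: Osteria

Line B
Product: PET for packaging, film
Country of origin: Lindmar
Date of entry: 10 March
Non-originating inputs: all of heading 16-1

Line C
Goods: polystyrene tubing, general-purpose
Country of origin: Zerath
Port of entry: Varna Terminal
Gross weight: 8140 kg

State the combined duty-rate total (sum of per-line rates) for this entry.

82%

Line A: polystyrene → 16-1; film → 16-1-4; for construction → 16-1-4-1. Scheduled 32%. No special measure applies. → 32%.
Line B: PET → 16-2; film → 16-2-2; for packaging → 16-2-2-1. Scheduled 21%. Lindmar agreement on 16-2: CTH met → 19% available; preferential 19%. → 19%.
Line C: polystyrene → 16-1; tubing → 16-1-1; general-purpose → 16-1-1-1. Scheduled 31%. No special measure applies. → 31%.
Sum: 32% + 19% + 31% = 82%.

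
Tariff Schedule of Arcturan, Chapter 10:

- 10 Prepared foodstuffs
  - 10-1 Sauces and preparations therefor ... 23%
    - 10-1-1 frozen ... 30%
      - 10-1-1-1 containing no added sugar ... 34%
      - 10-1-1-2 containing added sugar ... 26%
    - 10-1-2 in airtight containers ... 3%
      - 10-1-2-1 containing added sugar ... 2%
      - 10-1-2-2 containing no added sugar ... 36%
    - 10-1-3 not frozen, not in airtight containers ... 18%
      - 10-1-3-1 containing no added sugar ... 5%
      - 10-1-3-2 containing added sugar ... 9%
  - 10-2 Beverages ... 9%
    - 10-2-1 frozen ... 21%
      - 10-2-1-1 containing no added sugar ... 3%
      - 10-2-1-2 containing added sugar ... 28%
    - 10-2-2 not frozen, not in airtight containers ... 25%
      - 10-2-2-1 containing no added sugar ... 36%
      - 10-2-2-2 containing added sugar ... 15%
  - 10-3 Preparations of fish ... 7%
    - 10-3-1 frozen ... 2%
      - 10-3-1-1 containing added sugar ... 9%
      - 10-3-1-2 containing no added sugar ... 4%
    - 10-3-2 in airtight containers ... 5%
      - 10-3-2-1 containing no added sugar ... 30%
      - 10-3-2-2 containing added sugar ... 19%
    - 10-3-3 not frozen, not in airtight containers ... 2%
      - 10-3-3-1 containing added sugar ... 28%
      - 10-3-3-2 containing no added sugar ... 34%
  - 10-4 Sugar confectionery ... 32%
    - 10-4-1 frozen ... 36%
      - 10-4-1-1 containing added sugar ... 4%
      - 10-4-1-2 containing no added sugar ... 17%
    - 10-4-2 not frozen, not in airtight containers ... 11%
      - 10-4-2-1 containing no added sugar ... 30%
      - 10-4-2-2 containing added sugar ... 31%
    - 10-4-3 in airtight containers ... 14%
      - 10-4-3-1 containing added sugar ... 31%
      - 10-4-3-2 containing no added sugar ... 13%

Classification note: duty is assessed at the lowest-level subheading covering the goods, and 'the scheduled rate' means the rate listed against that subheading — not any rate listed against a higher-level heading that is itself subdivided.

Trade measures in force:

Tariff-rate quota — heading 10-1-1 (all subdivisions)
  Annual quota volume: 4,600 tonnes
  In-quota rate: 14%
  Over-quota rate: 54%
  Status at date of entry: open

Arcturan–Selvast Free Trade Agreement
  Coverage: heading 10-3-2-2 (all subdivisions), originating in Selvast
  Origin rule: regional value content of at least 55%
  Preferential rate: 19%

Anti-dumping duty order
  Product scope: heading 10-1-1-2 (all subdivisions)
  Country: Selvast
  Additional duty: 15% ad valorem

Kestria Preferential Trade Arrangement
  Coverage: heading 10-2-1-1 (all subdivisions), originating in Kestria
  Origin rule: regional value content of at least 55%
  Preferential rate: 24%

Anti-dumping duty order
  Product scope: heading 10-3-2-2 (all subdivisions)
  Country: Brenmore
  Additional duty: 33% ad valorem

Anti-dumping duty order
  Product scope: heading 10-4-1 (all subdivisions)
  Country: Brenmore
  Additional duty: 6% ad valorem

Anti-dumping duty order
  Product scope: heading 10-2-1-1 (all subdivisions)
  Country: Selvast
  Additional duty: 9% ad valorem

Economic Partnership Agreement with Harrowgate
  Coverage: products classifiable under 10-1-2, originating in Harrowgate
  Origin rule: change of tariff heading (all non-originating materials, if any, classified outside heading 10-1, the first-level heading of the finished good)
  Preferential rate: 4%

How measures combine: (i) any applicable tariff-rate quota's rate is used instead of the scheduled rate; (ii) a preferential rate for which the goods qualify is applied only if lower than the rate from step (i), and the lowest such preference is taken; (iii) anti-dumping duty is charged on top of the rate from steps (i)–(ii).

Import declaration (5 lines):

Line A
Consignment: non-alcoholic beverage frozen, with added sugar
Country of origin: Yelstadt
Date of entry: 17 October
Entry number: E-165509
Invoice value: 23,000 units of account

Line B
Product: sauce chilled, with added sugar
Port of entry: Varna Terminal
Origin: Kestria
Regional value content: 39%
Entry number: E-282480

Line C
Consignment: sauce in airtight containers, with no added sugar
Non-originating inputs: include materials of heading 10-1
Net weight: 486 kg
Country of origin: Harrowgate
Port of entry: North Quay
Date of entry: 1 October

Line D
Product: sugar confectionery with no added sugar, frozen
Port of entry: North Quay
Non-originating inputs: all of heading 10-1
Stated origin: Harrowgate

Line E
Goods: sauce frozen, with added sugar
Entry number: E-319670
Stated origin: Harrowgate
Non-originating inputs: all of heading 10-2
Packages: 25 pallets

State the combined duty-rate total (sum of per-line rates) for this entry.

Line A: non-alcoholic beverage → 10-2; frozen → 10-2-1; with added sugar → 10-2-1-2. Scheduled 28%. No special measure applies. → 28%.
Line B: sauce → 10-1; chilled → 10-1-3; with added sugar → 10-1-3-2. Scheduled 9%. Kestria agreement on 10-2-1-1: 10-1-3-2 not covered. → 9%.
Line C: sauce → 10-1; in airtight containers → 10-1-2; with no added sugar → 10-1-2-2. Scheduled 36%. Harrowgate agreement on 10-1-2: CTH not met. → 36%.
Line D: sugar confectionery → 10-4; frozen → 10-4-1; with no added sugar → 10-4-1-2. Scheduled 17%. Harrowgate agreement on 10-1-2: 10-4-1-2 not covered. → 17%.
Line E: sauce → 10-1; frozen → 10-1-1; with added sugar → 10-1-1-2. Scheduled 26%. quota on 10-1-1 open → in-quota 14%; Harrowgate agreement on 10-1-2: 10-1-1-2 not covered. → 14%.
Sum: 28% + 9% + 36% + 17% + 14% = 104%.

104%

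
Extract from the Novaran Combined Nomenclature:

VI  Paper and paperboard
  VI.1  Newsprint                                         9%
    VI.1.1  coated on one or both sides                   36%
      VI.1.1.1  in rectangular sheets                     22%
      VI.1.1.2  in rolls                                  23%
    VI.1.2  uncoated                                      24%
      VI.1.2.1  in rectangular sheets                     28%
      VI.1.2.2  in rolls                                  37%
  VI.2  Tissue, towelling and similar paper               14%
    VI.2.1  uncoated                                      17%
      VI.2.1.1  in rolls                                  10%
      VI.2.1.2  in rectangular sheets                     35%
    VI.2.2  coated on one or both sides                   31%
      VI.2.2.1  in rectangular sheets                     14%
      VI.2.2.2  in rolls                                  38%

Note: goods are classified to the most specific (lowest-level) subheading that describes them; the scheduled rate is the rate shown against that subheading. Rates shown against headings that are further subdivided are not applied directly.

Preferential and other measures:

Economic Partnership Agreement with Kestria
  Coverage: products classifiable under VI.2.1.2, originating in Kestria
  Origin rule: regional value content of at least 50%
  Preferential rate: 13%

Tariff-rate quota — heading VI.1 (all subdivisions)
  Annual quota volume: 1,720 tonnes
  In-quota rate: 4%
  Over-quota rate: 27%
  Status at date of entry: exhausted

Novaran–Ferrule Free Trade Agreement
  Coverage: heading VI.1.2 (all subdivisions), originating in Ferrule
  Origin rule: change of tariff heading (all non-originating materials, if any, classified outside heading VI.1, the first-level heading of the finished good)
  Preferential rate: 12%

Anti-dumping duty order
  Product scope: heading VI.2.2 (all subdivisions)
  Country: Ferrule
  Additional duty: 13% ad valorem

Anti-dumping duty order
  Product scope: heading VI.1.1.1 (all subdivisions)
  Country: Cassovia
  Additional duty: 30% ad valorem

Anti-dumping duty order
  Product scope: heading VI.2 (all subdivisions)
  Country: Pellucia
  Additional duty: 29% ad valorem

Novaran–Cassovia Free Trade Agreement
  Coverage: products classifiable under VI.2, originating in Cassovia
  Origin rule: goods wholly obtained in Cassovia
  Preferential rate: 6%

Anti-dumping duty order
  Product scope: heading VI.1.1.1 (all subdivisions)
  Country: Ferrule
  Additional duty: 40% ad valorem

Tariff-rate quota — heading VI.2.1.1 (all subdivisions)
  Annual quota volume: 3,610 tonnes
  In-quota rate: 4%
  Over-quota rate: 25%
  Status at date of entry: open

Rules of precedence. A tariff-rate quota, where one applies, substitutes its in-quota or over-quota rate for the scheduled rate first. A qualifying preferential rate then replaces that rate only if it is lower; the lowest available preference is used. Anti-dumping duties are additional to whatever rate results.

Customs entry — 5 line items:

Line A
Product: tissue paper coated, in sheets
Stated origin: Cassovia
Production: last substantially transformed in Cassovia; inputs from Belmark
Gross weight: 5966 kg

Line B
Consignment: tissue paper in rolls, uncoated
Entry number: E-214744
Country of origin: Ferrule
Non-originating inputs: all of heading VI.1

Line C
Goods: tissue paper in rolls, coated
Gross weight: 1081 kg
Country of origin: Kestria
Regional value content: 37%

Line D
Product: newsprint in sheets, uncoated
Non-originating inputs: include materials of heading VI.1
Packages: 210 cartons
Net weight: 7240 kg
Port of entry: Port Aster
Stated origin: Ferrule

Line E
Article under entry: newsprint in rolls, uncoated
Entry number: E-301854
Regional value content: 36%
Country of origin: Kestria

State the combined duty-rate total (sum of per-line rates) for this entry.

110%

Line A: tissue paper → VI.2; coated → VI.2.2; in sheets → VI.2.2.1. Scheduled 14%. Cassovia agreement on VI.2: not wholly obtained. → 14%.
Line B: tissue paper → VI.2; uncoated → VI.2.1; in rolls → VI.2.1.1. Scheduled 10%. quota on VI.2.1.1 open → in-quota 4%; Ferrule agreement on VI.1.2: VI.2.1.1 not covered. → 4%.
Line C: tissue paper → VI.2; coated → VI.2.2; in rolls → VI.2.2.2. Scheduled 38%. Kestria agreement on VI.2.1.2: VI.2.2.2 not covered. → 38%.
Line D: newsprint → VI.1; uncoated → VI.1.2; in sheets → VI.1.2.1. Scheduled 28%. quota on VI.1 exhausted → over-quota 27%; Ferrule agreement on VI.1.2: CTH not met. → 27%.
Line E: newsprint → VI.1; uncoated → VI.1.2; in rolls → VI.1.2.2. Scheduled 37%. quota on VI.1 exhausted → over-quota 27%; Kestria agreement on VI.2.1.2: VI.1.2.2 not covered. → 27%.
Sum: 14% + 4% + 38% + 27% + 27% = 110%.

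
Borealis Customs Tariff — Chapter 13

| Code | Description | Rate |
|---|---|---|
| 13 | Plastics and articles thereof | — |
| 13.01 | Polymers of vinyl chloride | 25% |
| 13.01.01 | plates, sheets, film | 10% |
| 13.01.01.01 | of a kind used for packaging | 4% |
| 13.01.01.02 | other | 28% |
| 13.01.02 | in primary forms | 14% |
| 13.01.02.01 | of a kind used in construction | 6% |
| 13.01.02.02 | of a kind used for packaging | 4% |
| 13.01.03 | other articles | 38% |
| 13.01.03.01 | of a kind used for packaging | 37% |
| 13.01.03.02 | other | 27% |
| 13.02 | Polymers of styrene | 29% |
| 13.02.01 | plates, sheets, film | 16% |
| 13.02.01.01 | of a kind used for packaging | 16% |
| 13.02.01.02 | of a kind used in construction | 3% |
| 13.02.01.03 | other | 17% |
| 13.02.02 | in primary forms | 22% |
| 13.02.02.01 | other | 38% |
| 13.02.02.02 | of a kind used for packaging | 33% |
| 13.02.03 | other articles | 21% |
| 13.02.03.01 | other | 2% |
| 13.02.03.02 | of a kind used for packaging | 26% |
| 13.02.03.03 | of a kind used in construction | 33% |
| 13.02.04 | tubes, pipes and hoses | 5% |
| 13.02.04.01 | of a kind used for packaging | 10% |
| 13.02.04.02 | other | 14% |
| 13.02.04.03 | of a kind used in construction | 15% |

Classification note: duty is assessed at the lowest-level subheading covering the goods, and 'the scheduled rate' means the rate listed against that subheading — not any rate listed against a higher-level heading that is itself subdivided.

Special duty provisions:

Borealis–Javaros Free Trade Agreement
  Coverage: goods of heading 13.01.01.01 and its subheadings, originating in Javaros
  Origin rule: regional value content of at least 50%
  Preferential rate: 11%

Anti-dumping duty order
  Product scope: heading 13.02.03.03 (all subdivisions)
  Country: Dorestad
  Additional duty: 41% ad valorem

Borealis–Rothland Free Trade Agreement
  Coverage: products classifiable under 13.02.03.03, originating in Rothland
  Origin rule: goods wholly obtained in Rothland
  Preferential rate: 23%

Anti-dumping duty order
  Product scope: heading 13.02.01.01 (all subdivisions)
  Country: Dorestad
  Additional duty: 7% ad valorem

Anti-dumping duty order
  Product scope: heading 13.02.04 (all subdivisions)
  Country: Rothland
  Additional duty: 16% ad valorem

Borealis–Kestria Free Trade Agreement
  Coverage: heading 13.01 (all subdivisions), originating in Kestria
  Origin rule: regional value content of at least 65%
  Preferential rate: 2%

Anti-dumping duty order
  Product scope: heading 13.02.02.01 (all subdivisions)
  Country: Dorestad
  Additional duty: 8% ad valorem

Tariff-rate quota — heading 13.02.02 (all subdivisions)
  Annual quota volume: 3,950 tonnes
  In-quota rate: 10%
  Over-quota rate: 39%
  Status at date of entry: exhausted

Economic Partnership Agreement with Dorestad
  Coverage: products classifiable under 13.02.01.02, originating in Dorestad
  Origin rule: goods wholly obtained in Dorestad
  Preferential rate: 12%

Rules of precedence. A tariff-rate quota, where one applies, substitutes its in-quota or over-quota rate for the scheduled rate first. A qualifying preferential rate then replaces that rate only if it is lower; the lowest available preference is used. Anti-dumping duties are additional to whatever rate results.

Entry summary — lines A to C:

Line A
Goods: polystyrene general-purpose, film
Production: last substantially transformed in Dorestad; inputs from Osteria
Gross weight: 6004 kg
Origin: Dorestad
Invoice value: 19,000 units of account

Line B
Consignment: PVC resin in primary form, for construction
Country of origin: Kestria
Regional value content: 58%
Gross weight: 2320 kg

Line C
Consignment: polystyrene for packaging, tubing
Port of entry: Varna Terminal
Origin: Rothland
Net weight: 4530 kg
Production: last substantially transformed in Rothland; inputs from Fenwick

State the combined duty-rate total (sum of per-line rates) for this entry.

Line A: polystyrene → 13.02; film → 13.02.01; general-purpose → 13.02.01.03. Scheduled 17%. Dorestad agreement on 13.02.01.02: 13.02.01.03 not covered. → 17%.
Line B: PVC → 13.01; resin in primary form → 13.01.02; for construction → 13.01.02.01. Scheduled 6%. Kestria agreement on 13.01: RVC < 65%. → 6%.
Line C: polystyrene → 13.02; tubing → 13.02.04; for packaging → 13.02.04.01. Scheduled 10%. Rothland agreement on 13.02.03.03: 13.02.04.01 not covered; anti-dumping (Rothland, 13.02.04): +16%; total 10% + 16% = 26%. → 26%.
Sum: 17% + 6% + 26% = 49%.

49%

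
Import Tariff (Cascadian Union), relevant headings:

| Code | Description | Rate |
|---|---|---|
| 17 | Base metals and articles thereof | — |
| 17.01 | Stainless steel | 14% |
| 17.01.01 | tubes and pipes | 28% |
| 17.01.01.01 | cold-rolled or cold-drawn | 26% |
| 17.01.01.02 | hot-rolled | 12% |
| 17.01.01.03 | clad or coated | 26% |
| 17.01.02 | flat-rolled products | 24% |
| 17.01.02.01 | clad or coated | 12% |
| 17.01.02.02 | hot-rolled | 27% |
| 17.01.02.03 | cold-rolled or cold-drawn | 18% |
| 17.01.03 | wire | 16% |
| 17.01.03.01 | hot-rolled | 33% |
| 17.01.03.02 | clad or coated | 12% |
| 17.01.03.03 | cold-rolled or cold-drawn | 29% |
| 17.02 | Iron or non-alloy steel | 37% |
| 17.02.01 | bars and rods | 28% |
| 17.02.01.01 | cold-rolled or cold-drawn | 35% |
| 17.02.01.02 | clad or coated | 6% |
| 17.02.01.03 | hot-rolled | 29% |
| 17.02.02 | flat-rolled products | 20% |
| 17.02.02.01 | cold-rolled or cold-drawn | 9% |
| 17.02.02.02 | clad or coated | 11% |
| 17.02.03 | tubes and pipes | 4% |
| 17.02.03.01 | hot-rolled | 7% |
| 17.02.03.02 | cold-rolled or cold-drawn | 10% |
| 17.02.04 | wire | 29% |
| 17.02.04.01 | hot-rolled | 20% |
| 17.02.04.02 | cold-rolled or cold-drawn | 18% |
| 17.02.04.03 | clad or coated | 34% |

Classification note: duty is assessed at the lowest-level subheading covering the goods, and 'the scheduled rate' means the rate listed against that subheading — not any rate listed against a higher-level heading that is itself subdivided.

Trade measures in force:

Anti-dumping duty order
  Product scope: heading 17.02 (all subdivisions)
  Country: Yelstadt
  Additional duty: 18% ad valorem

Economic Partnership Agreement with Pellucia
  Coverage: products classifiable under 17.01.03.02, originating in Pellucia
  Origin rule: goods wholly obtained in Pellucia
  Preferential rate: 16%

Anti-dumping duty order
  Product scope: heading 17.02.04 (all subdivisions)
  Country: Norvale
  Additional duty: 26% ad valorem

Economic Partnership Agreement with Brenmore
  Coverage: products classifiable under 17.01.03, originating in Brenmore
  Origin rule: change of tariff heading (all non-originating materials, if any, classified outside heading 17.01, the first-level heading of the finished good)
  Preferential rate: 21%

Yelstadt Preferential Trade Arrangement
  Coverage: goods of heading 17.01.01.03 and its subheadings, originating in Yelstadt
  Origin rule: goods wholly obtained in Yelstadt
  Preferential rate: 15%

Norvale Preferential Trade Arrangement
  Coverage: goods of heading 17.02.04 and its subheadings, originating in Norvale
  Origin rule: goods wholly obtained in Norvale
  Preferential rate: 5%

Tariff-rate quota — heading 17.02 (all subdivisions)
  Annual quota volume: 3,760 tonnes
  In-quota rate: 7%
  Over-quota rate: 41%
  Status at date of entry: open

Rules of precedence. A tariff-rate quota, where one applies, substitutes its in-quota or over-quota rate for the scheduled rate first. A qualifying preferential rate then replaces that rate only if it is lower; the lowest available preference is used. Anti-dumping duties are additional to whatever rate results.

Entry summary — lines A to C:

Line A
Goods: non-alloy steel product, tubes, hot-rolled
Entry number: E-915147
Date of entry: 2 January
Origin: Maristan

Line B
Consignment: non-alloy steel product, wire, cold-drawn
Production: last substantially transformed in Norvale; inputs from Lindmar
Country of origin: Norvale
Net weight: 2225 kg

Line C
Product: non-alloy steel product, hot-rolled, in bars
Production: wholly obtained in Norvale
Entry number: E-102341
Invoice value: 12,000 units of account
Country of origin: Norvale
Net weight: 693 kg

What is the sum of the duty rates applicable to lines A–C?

Line A: non-alloy steel → 17.02; tubes → 17.02.03; hot-rolled → 17.02.03.01. Scheduled 7%. quota on 17.02 open → in-quota 7%. → 7%.
Line B: non-alloy steel → 17.02; wire → 17.02.04; cold-drawn → 17.02.04.02. Scheduled 18%. quota on 17.02 open → in-quota 7%; Norvale agreement on 17.02.04: not wholly obtained; anti-dumping (Norvale, 17.02.04): +26%; total 7% + 26% = 33%. → 33%.
Line C: non-alloy steel → 17.02; in bars → 17.02.01; hot-rolled → 17.02.01.03. Scheduled 29%. quota on 17.02 open → in-quota 7%; Norvale agreement on 17.02.04: 17.02.01.03 not covered. → 7%.
Sum: 7% + 33% + 7% = 47%.

47%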